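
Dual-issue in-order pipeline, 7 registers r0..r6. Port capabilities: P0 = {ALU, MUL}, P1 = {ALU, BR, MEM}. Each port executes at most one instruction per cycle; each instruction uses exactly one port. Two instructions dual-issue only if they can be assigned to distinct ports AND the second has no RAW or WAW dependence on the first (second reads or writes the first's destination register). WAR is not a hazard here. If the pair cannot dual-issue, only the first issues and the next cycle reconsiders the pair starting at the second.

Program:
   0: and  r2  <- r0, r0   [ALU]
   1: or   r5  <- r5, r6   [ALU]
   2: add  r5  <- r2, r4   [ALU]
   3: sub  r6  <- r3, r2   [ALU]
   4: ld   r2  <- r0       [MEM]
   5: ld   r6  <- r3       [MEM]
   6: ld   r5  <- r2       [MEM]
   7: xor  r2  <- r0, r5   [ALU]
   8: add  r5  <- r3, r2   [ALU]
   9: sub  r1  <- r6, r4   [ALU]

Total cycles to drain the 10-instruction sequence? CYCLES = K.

0. and or @i0/i1  | pair
1. add sub @i2/i3  | pair
2. ld @i4  | no-port MEM/MEM
3. ld @i5  | no-port MEM/MEM
4. ld @i6  | RAW r5
5. xor @i7  | RAW r2
6. add sub @i8/i9  | pair

CYCLES = 7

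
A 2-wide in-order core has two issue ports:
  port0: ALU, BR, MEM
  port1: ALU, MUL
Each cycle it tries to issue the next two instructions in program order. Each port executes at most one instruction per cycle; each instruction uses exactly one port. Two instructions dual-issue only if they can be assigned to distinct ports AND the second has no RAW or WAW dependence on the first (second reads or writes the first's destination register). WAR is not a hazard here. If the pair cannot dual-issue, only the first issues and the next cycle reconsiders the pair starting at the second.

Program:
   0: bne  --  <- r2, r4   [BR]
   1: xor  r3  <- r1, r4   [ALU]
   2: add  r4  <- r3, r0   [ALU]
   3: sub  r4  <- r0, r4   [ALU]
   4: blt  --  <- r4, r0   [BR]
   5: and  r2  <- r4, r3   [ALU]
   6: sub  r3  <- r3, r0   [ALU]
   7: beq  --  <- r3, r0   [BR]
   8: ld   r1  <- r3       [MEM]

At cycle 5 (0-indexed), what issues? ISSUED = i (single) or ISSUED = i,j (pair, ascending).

ISSUED = 7

t=0 i0/i1:bne/xor ; dual
t=1 i2:add ; RAW+WAW r4
t=2 i3:sub ; RAW r4
t=3 i4/i5:blt/and ; dual
t=4 i6:sub ; RAW r3
t=5 i7:beq ; no-port BR/MEM
t=6 i8:ld ; tail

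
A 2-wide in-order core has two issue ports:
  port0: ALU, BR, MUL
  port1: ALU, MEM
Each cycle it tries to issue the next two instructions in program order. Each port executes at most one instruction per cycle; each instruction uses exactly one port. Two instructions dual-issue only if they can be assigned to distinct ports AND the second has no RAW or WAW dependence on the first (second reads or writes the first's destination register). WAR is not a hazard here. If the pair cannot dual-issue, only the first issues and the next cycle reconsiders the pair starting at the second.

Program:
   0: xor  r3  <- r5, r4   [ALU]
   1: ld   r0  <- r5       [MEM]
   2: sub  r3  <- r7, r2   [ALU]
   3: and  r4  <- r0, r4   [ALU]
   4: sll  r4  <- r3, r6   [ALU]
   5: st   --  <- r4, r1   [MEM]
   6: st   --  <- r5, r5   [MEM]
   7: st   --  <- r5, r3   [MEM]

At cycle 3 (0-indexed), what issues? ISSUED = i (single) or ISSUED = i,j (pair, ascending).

t=0 i0&i1:xor.ALU ld.MEM ; pair
t=1 i2&i3:sub.ALU and.ALU ; pair
t=2 i4:sll.ALU ; RAW r4
t=3 i5:st.MEM ; no-port MEM/MEM
t=4 i6:st.MEM ; no-port MEM/MEM
t=5 i7:st.MEM ; tail

ISSUED = 5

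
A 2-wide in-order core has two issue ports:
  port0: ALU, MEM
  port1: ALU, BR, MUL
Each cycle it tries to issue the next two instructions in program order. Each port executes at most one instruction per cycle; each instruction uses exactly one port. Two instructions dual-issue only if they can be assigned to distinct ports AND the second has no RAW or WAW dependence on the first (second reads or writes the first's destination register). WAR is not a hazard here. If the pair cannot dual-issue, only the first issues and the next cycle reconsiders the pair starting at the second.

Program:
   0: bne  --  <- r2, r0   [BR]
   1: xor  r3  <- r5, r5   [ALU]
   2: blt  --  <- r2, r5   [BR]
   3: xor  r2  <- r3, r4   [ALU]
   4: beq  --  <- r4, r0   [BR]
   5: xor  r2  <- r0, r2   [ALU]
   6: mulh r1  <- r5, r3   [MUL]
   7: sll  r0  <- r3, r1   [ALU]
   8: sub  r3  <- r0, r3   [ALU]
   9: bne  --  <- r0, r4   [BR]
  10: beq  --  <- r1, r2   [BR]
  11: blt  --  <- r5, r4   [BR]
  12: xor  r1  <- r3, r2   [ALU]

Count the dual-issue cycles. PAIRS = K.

  cy0 -> i0,i1 (bne+xor) dual
  cy1 -> i2,i3 (blt+xor) dual
  cy2 -> i4,i5 (beq+xor) dual
  cy3 -> i6 (mulh) RAW r1
  cy4 -> i7 (sll) RAW r0
  cy5 -> i8,i9 (sub+bne) dual
  cy6 -> i10 (beq) no-port BR/BR
  cy7 -> i11,i12 (blt+xor) dual

PAIRS = 5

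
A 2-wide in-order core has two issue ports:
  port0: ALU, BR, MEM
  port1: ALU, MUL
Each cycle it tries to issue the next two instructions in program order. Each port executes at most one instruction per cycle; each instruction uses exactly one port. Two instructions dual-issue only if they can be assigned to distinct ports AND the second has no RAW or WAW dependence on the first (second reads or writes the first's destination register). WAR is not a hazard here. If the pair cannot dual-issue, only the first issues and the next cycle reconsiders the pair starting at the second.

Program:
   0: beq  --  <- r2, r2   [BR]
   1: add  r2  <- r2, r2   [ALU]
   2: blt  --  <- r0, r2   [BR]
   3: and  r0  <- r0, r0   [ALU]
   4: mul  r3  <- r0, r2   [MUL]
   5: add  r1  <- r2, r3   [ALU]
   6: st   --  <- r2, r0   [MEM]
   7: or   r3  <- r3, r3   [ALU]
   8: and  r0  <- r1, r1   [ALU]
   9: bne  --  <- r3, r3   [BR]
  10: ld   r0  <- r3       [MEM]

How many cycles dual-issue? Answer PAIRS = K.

PAIRS = 4

0. beq.BR+add.ALU @i0,i1  | dual
1. blt.BR+and.ALU @i2,i3  | dual
2. mul.MUL @i4  | RAW r3
3. add.ALU+st.MEM @i5,i6  | dual
4. or.ALU+and.ALU @i7,i8  | dual
5. bne.BR @i9  | no-port BR/MEM
6. ld.MEM @i10  | tail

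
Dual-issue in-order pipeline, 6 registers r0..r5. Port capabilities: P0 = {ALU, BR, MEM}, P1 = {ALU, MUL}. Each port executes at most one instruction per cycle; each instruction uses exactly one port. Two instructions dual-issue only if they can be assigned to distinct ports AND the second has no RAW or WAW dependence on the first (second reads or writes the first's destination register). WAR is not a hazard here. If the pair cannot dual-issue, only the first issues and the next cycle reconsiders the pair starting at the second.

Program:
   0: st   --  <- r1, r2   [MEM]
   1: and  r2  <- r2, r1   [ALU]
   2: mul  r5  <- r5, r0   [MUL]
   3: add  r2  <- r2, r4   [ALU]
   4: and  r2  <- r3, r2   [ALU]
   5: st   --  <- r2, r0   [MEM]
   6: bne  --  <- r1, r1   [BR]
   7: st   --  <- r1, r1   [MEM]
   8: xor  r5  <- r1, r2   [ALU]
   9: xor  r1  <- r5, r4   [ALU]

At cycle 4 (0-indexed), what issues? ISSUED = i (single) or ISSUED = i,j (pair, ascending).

#0 head=0: st.MEM/and.ALU i0&i1 2-wide
#1 head=2: mul.MUL/add.ALU i2&i3 2-wide
#2 head=4: and.ALU i4 RAW r2
#3 head=5: st.MEM i5 no-port MEM/BR
#4 head=6: bne.BR i6 no-port BR/MEM
#5 head=7: st.MEM/xor.ALU i7&i8 2-wide
#6 head=9: xor.ALU i9 tail

ISSUED = 6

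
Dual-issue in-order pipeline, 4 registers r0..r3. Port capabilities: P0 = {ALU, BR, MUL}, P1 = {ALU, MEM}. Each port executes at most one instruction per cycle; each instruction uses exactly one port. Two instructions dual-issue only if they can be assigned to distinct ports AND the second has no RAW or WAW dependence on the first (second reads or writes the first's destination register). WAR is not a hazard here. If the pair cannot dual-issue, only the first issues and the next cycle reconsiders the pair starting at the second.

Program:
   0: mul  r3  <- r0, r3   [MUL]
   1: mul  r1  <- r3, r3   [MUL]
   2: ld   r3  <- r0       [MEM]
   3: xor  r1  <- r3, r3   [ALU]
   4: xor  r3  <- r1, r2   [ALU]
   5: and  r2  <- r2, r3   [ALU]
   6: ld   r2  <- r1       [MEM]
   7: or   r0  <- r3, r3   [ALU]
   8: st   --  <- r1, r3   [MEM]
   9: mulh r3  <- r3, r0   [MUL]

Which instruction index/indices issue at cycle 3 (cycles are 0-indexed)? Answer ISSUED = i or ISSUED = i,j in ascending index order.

#0 head=0: mul.MUL i0 no-port MUL/MUL
#1 head=1: mul.MUL ld.MEM i1,i2 dual
#2 head=3: xor.ALU i3 RAW r1
#3 head=4: xor.ALU i4 RAW r3
#4 head=5: and.ALU i5 WAW r2
#5 head=6: ld.MEM or.ALU i6,i7 dual
#6 head=8: st.MEM mulh.MUL i8,i9 dual

ISSUED = 4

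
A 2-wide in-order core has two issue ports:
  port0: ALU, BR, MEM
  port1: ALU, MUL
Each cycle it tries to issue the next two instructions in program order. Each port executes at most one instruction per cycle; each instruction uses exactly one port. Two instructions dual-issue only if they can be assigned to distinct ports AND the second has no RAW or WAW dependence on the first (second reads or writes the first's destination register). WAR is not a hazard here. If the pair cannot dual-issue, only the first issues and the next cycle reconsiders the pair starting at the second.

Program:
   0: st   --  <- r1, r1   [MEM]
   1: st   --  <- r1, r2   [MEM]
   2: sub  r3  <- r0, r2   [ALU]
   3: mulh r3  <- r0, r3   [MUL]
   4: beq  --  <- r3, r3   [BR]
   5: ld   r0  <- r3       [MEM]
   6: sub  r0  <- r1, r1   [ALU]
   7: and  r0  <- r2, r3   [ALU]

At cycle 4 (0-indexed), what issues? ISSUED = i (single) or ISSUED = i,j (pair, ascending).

ISSUED = 5

c0: i0 st.MEM  no-port MEM/MEM
c1: i1&i2 st.MEM;sub.ALU  pair
c2: i3 mulh.MUL  RAW r3
c3: i4 beq.BR  no-port BR/MEM
c4: i5 ld.MEM  WAW r0
c5: i6 sub.ALU  WAW r0
c6: i7 and.ALU  tail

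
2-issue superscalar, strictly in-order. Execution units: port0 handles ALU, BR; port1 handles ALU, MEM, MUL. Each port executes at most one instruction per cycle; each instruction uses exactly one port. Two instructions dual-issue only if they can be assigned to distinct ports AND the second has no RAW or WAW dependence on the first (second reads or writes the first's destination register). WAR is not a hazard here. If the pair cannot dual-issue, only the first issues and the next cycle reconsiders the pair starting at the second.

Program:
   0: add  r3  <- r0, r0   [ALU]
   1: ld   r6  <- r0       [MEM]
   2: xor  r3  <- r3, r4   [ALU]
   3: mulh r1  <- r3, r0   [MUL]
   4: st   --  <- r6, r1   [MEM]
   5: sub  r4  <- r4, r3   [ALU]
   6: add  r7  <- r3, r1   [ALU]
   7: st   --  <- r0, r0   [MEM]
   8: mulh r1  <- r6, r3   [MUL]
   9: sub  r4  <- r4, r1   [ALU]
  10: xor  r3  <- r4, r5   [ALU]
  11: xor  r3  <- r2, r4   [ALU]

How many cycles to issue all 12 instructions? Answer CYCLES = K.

[0] i0/i1  add.ALU+ld.MEM  -- dual
[1] i2  xor.ALU  -- RAW r3
[2] i3  mulh.MUL  -- no-port MUL/MEM
[3] i4/i5  st.MEM+sub.ALU  -- dual
[4] i6/i7  add.ALU+st.MEM  -- dual
[5] i8  mulh.MUL  -- RAW r1
[6] i9  sub.ALU  -- RAW r4
[7] i10  xor.ALU  -- WAW r3
[8] i11  xor.ALU  -- tail

CYCLES = 9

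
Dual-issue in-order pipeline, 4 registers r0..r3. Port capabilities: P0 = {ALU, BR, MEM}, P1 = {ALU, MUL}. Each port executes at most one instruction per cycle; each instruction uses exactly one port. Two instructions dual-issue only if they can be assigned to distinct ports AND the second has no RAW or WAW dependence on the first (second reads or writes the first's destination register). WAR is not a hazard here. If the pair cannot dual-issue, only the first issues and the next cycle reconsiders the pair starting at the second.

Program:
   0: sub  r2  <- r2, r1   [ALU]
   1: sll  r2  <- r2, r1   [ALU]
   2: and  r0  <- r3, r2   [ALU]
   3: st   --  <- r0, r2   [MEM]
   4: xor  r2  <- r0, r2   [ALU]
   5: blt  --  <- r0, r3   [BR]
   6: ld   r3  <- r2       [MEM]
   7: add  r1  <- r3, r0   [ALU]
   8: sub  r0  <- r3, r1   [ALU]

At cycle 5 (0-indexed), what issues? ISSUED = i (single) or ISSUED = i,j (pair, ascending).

ISSUED = 6

[0] i0  sub.ALU  -- RAW+WAW r2
[1] i1  sll.ALU  -- RAW r2
[2] i2  and.ALU  -- RAW r0
[3] i3&i4  st.MEM+xor.ALU  -- pair
[4] i5  blt.BR  -- no-port BR/MEM
[5] i6  ld.MEM  -- RAW r3
[6] i7  add.ALU  -- RAW r1
[7] i8  sub.ALU  -- tail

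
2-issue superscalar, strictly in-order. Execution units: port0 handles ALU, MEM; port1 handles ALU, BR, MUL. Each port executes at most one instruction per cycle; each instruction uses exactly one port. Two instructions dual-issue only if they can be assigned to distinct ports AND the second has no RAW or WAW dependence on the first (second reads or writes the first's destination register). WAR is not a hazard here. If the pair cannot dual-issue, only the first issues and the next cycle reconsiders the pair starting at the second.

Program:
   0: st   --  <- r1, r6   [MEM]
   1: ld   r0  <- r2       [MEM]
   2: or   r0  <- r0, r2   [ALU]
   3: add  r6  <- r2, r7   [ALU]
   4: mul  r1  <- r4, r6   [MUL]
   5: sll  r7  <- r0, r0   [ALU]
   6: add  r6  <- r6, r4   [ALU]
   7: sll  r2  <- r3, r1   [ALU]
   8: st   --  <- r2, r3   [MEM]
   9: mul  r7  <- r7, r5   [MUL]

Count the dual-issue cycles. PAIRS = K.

PAIRS = 4

c0: i0 st  no-port MEM/MEM
c1: i1 ld  RAW+WAW r0
c2: i2,i3 or/add  2-wide
c3: i4,i5 mul/sll  2-wide
c4: i6,i7 add/sll  2-wide
c5: i8,i9 st/mul  2-wide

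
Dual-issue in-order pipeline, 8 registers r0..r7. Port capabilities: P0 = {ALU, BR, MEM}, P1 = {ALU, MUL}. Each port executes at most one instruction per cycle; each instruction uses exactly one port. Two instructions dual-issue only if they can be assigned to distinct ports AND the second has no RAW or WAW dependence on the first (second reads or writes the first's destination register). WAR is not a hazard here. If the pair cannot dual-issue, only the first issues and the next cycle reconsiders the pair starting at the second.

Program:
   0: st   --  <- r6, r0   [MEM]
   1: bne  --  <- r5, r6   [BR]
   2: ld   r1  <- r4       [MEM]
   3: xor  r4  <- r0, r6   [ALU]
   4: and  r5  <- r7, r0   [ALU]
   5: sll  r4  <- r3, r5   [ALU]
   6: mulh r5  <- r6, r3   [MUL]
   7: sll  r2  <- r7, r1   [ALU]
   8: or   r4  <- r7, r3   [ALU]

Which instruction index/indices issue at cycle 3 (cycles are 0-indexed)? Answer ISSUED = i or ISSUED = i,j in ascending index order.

ISSUED = 4

#0 head=0: st.MEM i0 no-port MEM/BR
#1 head=1: bne.BR i1 no-port BR/MEM
#2 head=2: ld.MEM+xor.ALU i2&i3 dual
#3 head=4: and.ALU i4 RAW r5
#4 head=5: sll.ALU+mulh.MUL i5&i6 dual
#5 head=7: sll.ALU+or.ALU i7&i8 dual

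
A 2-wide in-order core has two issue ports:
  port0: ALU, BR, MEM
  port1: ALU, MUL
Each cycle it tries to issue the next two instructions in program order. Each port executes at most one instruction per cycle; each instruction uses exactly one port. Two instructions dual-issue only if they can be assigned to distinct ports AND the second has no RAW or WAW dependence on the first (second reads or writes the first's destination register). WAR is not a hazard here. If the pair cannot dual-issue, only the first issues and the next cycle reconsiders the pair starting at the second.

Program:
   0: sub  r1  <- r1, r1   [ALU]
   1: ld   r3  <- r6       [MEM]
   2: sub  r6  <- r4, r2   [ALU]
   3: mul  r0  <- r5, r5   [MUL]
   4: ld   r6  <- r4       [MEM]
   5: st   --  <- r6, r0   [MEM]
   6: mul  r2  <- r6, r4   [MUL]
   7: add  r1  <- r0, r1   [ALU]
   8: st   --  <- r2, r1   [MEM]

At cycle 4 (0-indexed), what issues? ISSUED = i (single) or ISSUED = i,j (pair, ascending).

ISSUED = 7

t=0 i0&i1:sub;ld ; 2-wide
t=1 i2&i3:sub;mul ; 2-wide
t=2 i4:ld ; no-port MEM/MEM
t=3 i5&i6:st;mul ; 2-wide
t=4 i7:add ; RAW r1
t=5 i8:st ; tail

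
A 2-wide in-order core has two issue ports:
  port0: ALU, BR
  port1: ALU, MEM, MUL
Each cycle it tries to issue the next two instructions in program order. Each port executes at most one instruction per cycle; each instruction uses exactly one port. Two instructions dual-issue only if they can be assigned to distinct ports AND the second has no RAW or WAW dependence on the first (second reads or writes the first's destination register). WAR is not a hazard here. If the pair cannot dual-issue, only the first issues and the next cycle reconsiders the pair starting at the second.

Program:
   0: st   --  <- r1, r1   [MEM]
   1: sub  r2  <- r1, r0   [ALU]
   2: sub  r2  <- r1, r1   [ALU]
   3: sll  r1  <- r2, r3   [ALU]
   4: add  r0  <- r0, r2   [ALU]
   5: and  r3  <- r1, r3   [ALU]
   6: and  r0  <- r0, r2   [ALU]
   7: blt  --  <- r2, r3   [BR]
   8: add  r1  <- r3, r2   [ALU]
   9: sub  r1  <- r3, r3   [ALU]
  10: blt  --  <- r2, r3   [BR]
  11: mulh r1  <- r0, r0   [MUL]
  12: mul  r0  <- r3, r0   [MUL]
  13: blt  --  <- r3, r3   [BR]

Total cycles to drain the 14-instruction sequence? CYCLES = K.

t=0 i0,i1:st.MEM sub.ALU ; dual
t=1 i2:sub.ALU ; RAW r2
t=2 i3,i4:sll.ALU add.ALU ; dual
t=3 i5,i6:and.ALU and.ALU ; dual
t=4 i7,i8:blt.BR add.ALU ; dual
t=5 i9,i10:sub.ALU blt.BR ; dual
t=6 i11:mulh.MUL ; no-port MUL/MUL
t=7 i12,i13:mul.MUL blt.BR ; dual

CYCLES = 8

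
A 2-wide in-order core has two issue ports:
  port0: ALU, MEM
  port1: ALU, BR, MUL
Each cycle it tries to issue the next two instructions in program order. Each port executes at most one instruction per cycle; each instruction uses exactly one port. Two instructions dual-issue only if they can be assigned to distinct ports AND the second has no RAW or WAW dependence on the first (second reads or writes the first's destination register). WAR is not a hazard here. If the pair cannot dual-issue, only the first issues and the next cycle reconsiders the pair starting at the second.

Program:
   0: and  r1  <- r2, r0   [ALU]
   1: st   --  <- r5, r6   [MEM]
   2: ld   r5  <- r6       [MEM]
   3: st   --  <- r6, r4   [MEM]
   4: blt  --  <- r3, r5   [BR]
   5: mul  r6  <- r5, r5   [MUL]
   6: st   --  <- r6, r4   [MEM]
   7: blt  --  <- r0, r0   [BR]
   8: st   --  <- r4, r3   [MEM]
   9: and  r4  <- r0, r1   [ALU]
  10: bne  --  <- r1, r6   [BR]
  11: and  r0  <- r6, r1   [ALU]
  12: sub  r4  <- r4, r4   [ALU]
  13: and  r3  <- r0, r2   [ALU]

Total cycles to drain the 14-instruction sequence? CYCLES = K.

CYCLES = 8

[0] i0&i1  and+st  -- 2-wide
[1] i2  ld  -- no-port MEM/MEM
[2] i3&i4  st+blt  -- 2-wide
[3] i5  mul  -- RAW r6
[4] i6&i7  st+blt  -- 2-wide
[5] i8&i9  st+and  -- 2-wide
[6] i10&i11  bne+and  -- 2-wide
[7] i12&i13  sub+and  -- 2-wide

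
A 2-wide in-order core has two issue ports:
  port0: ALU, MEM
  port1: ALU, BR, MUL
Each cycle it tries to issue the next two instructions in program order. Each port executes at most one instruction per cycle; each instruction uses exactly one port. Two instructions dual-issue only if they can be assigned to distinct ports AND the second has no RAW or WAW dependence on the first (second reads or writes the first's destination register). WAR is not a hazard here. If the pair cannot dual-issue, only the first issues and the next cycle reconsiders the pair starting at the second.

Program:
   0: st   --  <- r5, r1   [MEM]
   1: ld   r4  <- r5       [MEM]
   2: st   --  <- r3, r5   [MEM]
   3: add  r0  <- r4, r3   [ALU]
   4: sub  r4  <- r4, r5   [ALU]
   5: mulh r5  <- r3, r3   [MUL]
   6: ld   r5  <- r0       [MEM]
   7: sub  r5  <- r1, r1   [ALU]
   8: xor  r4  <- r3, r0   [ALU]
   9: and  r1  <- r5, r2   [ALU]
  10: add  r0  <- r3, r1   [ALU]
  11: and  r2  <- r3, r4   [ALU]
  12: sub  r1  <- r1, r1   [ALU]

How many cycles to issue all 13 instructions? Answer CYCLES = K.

CYCLES = 9

  cy0 -> i0 (st) no-port MEM/MEM
  cy1 -> i1 (ld) no-port MEM/MEM
  cy2 -> i2&i3 (st+add) dual
  cy3 -> i4&i5 (sub+mulh) dual
  cy4 -> i6 (ld) WAW r5
  cy5 -> i7&i8 (sub+xor) dual
  cy6 -> i9 (and) RAW r1
  cy7 -> i10&i11 (add+and) dual
  cy8 -> i12 (sub) tail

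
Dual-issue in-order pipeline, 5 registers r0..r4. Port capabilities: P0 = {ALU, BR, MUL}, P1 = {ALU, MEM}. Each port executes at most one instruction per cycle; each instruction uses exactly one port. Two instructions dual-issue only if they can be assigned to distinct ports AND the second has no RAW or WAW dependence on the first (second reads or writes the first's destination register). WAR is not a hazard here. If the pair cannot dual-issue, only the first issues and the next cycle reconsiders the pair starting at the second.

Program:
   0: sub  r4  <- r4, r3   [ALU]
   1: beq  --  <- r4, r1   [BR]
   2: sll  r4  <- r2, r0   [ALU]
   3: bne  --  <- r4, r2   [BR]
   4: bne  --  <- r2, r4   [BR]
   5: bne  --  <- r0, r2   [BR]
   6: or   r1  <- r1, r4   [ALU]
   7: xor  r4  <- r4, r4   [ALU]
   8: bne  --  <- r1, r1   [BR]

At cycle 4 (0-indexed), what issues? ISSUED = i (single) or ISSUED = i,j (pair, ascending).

ISSUED = 5,6

c0: i0 sub  RAW r4
c1: i1&i2 beq+sll  dual
c2: i3 bne  no-port BR/BR
c3: i4 bne  no-port BR/BR
c4: i5&i6 bne+or  dual
c5: i7&i8 xor+bne  dual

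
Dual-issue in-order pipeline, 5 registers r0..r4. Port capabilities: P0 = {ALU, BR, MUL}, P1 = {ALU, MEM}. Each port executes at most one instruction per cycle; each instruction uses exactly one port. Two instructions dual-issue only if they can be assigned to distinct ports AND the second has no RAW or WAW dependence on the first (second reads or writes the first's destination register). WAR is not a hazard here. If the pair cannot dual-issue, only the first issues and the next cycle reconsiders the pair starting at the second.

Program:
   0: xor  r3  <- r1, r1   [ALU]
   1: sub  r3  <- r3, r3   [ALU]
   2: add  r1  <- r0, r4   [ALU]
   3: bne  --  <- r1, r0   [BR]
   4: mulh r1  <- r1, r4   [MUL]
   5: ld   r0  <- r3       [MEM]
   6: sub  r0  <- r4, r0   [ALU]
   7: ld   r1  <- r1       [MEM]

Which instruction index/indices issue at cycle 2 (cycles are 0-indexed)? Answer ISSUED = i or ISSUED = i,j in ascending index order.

ISSUED = 3

0. xor.ALU @i0  | RAW+WAW r3
1. sub.ALU;add.ALU @i1&i2  | pair
2. bne.BR @i3  | no-port BR/MUL
3. mulh.MUL;ld.MEM @i4&i5  | pair
4. sub.ALU;ld.MEM @i6&i7  | pair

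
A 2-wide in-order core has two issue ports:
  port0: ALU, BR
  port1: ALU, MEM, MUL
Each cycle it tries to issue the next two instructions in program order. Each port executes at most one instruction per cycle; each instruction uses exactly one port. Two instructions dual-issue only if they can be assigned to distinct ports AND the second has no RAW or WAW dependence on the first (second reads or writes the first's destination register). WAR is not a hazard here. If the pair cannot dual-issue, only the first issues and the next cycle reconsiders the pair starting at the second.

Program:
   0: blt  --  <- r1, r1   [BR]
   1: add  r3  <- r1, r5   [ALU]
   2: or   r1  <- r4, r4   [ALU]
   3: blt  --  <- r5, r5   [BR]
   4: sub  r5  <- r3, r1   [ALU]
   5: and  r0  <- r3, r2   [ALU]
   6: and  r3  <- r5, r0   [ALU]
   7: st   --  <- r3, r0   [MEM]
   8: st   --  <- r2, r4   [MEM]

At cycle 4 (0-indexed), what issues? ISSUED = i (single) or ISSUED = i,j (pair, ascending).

c0: i0+i1 blt.BR/add.ALU  2-wide
c1: i2+i3 or.ALU/blt.BR  2-wide
c2: i4+i5 sub.ALU/and.ALU  2-wide
c3: i6 and.ALU  RAW r3
c4: i7 st.MEM  no-port MEM/MEM
c5: i8 st.MEM  tail

ISSUED = 7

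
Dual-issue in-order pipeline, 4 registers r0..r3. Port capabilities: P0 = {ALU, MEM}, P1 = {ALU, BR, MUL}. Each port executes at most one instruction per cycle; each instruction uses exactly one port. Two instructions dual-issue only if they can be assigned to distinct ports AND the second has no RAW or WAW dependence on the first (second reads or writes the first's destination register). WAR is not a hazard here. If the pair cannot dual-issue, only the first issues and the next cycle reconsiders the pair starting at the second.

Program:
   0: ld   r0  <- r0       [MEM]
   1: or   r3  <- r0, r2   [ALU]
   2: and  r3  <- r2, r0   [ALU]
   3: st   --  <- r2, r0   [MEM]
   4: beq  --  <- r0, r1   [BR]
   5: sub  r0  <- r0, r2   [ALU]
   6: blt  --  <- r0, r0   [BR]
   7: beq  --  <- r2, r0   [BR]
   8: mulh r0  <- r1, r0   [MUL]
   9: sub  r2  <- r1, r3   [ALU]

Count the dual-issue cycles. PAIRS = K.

c0: i0 ld.MEM  RAW r0
c1: i1 or.ALU  WAW r3
c2: i2&i3 and.ALU;st.MEM  pair
c3: i4&i5 beq.BR;sub.ALU  pair
c4: i6 blt.BR  no-port BR/BR
c5: i7 beq.BR  no-port BR/MUL
c6: i8&i9 mulh.MUL;sub.ALU  pair

PAIRS = 3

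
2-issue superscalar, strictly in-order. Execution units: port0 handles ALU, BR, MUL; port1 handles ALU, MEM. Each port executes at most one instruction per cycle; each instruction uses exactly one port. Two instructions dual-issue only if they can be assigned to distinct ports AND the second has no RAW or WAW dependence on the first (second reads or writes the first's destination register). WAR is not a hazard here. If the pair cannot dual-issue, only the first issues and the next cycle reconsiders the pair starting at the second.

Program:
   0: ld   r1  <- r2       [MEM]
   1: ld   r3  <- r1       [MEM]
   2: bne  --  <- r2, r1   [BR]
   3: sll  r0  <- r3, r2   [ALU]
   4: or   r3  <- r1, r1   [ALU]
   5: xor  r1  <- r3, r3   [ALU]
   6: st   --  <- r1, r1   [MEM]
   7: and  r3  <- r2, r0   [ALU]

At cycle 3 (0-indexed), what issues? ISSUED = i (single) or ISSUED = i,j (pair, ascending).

ISSUED = 5

#0 head=0: ld.MEM i0 no-port MEM/MEM
#1 head=1: ld.MEM bne.BR i1,i2 pair
#2 head=3: sll.ALU or.ALU i3,i4 pair
#3 head=5: xor.ALU i5 RAW r1
#4 head=6: st.MEM and.ALU i6,i7 pair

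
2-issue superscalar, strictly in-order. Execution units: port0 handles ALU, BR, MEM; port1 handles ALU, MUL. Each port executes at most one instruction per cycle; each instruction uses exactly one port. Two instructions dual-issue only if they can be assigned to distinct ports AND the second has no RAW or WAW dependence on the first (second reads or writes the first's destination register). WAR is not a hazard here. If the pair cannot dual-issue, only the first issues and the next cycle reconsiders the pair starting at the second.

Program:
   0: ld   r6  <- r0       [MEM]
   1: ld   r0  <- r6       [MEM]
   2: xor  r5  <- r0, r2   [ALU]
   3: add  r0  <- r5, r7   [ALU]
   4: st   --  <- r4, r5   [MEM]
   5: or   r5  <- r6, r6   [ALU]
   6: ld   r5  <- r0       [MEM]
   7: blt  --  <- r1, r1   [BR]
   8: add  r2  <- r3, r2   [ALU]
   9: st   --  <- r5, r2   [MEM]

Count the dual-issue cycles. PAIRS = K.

c0: i0 ld.MEM  no-port MEM/MEM
c1: i1 ld.MEM  RAW r0
c2: i2 xor.ALU  RAW r5
c3: i3/i4 add.ALU;st.MEM  2-wide
c4: i5 or.ALU  WAW r5
c5: i6 ld.MEM  no-port MEM/BR
c6: i7/i8 blt.BR;add.ALU  2-wide
c7: i9 st.MEM  tail

PAIRS = 2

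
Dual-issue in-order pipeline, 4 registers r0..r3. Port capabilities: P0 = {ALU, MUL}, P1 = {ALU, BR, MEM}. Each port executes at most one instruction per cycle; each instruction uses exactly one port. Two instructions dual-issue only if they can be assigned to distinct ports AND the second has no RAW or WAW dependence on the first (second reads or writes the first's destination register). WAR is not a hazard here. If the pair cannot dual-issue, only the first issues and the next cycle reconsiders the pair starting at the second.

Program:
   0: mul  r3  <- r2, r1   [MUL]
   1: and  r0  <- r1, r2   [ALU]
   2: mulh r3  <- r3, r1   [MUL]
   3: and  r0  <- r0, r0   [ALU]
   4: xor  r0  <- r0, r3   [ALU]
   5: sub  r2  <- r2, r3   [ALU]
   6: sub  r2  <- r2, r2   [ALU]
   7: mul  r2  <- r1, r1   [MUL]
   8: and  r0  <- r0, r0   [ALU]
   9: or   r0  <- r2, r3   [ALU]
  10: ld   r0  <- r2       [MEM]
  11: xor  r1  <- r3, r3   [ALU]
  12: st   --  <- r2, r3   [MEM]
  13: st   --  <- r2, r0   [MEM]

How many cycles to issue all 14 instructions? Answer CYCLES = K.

CYCLES = 9

c0: i0/i1 mul.MUL+and.ALU  pair
c1: i2/i3 mulh.MUL+and.ALU  pair
c2: i4/i5 xor.ALU+sub.ALU  pair
c3: i6 sub.ALU  WAW r2
c4: i7/i8 mul.MUL+and.ALU  pair
c5: i9 or.ALU  WAW r0
c6: i10/i11 ld.MEM+xor.ALU  pair
c7: i12 st.MEM  no-port MEM/MEM
c8: i13 st.MEM  tail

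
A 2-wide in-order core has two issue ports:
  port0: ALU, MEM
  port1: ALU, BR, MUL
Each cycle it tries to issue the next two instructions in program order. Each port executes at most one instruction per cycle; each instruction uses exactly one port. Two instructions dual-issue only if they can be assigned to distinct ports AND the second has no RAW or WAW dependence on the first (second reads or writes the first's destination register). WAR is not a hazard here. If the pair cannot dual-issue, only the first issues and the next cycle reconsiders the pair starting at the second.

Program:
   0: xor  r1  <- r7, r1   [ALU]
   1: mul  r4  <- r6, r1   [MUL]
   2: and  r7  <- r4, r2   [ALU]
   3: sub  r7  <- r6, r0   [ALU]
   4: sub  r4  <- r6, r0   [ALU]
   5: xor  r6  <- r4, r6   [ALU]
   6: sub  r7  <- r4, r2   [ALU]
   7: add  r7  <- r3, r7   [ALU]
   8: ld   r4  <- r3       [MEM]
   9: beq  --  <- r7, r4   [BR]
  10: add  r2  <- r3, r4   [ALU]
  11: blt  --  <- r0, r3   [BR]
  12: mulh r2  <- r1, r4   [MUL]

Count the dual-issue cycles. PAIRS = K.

PAIRS = 4

c0: i0 xor  RAW r1
c1: i1 mul  RAW r4
c2: i2 and  WAW r7
c3: i3,i4 sub+sub  pair
c4: i5,i6 xor+sub  pair
c5: i7,i8 add+ld  pair
c6: i9,i10 beq+add  pair
c7: i11 blt  no-port BR/MUL
c8: i12 mulh  tail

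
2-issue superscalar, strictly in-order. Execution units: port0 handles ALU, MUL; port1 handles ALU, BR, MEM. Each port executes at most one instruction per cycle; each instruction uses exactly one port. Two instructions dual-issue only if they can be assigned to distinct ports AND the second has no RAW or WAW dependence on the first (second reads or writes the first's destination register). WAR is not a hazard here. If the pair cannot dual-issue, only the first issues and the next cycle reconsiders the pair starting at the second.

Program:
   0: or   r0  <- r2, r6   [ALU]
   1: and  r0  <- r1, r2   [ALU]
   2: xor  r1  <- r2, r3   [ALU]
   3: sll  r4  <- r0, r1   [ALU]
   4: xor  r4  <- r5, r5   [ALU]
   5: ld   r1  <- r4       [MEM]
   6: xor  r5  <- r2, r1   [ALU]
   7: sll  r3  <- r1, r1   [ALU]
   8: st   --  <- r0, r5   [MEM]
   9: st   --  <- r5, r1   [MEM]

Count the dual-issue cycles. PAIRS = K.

PAIRS = 2

#0 head=0: or i0 WAW r0
#1 head=1: and;xor i1,i2 2-wide
#2 head=3: sll i3 WAW r4
#3 head=4: xor i4 RAW r4
#4 head=5: ld i5 RAW r1
#5 head=6: xor;sll i6,i7 2-wide
#6 head=8: st i8 no-port MEM/MEM
#7 head=9: st i9 tail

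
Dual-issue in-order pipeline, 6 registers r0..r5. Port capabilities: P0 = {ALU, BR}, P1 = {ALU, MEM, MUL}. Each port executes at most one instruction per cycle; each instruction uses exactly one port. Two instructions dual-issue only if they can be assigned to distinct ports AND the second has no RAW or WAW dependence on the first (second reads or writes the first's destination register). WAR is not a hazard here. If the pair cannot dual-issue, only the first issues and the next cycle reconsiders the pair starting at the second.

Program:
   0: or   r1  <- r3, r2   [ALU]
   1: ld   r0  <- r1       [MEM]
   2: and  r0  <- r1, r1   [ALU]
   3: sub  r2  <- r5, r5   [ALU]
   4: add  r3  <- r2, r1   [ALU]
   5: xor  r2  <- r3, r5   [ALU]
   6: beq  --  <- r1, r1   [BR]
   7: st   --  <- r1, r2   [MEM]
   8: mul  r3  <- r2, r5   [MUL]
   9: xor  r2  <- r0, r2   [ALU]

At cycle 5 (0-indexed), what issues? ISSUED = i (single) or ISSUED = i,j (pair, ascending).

ISSUED = 7

  cy0 -> i0 (or.ALU) RAW r1
  cy1 -> i1 (ld.MEM) WAW r0
  cy2 -> i2&i3 (and.ALU sub.ALU) 2-wide
  cy3 -> i4 (add.ALU) RAW r3
  cy4 -> i5&i6 (xor.ALU beq.BR) 2-wide
  cy5 -> i7 (st.MEM) no-port MEM/MUL
  cy6 -> i8&i9 (mul.MUL xor.ALU) 2-wide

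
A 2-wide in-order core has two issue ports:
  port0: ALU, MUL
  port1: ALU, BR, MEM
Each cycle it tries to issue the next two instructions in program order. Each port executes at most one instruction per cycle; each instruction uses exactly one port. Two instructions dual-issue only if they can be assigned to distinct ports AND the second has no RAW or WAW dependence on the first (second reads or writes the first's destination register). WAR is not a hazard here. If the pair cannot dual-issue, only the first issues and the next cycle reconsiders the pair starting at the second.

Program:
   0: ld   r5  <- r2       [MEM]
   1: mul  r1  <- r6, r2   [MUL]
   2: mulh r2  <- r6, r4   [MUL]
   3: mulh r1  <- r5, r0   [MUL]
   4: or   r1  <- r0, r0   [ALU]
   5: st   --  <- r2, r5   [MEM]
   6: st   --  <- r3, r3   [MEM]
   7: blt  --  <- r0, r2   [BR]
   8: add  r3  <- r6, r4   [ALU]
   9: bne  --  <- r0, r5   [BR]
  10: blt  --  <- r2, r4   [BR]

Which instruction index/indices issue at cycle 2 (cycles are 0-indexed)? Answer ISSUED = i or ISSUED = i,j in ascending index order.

ISSUED = 3

  cy0 -> i0,i1 (ld.MEM;mul.MUL) dual
  cy1 -> i2 (mulh.MUL) no-port MUL/MUL
  cy2 -> i3 (mulh.MUL) WAW r1
  cy3 -> i4,i5 (or.ALU;st.MEM) dual
  cy4 -> i6 (st.MEM) no-port MEM/BR
  cy5 -> i7,i8 (blt.BR;add.ALU) dual
  cy6 -> i9 (bne.BR) no-port BR/BR
  cy7 -> i10 (blt.BR) tail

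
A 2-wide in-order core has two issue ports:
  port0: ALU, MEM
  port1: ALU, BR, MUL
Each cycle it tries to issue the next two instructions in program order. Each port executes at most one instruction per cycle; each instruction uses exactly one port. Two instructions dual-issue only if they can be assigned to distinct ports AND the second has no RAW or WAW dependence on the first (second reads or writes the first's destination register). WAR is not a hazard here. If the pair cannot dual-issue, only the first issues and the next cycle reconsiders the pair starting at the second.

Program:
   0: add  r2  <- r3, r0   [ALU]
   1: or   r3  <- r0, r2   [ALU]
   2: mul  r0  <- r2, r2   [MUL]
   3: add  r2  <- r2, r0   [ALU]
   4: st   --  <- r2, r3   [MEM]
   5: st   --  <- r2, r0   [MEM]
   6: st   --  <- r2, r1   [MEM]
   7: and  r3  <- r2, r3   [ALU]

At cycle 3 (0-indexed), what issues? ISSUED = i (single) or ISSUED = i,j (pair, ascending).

ISSUED = 4

  cy0 -> i0 (add.ALU) RAW r2
  cy1 -> i1+i2 (or.ALU+mul.MUL) pair
  cy2 -> i3 (add.ALU) RAW r2
  cy3 -> i4 (st.MEM) no-port MEM/MEM
  cy4 -> i5 (st.MEM) no-port MEM/MEM
  cy5 -> i6+i7 (st.MEM+and.ALU) pair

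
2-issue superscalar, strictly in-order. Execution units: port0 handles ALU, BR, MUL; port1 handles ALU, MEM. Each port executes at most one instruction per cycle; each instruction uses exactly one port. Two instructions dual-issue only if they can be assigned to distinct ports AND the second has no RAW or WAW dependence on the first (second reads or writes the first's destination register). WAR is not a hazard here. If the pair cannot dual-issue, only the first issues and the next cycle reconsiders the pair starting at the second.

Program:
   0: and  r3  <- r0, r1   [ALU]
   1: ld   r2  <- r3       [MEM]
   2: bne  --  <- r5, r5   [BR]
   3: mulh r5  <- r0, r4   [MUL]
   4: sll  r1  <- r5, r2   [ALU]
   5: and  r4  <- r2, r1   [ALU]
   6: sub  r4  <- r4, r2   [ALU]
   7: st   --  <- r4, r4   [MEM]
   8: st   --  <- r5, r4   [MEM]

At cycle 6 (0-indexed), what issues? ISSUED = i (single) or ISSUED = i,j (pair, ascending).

ISSUED = 7

c0: i0 and.ALU  RAW r3
c1: i1+i2 ld.MEM+bne.BR  2-wide
c2: i3 mulh.MUL  RAW r5
c3: i4 sll.ALU  RAW r1
c4: i5 and.ALU  RAW+WAW r4
c5: i6 sub.ALU  RAW r4
c6: i7 st.MEM  no-port MEM/MEM
c7: i8 st.MEM  tail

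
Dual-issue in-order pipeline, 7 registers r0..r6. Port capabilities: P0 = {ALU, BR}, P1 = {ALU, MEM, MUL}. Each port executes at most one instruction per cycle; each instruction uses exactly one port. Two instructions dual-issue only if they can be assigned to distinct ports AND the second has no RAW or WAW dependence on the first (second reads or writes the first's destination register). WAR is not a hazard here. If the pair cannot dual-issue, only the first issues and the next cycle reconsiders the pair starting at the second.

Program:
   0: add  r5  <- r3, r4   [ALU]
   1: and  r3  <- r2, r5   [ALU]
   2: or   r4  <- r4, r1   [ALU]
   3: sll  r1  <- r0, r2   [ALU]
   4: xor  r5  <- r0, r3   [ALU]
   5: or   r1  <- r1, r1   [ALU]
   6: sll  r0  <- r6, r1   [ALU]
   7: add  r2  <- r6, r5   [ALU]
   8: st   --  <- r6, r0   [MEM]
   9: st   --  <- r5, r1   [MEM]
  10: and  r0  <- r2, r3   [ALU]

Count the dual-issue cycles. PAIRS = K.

PAIRS = 4

  cy0 -> i0 (add.ALU) RAW r5
  cy1 -> i1,i2 (and.ALU or.ALU) pair
  cy2 -> i3,i4 (sll.ALU xor.ALU) pair
  cy3 -> i5 (or.ALU) RAW r1
  cy4 -> i6,i7 (sll.ALU add.ALU) pair
  cy5 -> i8 (st.MEM) no-port MEM/MEM
  cy6 -> i9,i10 (st.MEM and.ALU) pair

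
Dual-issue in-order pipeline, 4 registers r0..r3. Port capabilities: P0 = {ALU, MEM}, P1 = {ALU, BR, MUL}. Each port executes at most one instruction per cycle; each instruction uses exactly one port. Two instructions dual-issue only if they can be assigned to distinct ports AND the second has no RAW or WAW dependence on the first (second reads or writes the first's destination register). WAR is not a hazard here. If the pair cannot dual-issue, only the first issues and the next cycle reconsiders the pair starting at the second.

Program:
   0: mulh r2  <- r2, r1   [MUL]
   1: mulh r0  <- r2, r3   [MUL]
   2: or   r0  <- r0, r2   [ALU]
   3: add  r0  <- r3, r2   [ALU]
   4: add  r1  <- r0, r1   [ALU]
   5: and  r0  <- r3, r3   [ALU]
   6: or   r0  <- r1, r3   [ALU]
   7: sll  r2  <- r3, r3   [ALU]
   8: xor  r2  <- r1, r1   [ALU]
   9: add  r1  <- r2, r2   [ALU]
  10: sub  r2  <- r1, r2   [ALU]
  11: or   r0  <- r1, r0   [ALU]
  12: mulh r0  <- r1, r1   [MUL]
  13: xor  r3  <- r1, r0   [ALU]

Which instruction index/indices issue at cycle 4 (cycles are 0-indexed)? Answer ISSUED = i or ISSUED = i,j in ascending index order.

ISSUED = 4,5

t=0 i0:mulh.MUL ; no-port MUL/MUL
t=1 i1:mulh.MUL ; RAW+WAW r0
t=2 i2:or.ALU ; WAW r0
t=3 i3:add.ALU ; RAW r0
t=4 i4,i5:add.ALU/and.ALU ; 2-wide
t=5 i6,i7:or.ALU/sll.ALU ; 2-wide
t=6 i8:xor.ALU ; RAW r2
t=7 i9:add.ALU ; RAW r1
t=8 i10,i11:sub.ALU/or.ALU ; 2-wide
t=9 i12:mulh.MUL ; RAW r0
t=10 i13:xor.ALU ; tail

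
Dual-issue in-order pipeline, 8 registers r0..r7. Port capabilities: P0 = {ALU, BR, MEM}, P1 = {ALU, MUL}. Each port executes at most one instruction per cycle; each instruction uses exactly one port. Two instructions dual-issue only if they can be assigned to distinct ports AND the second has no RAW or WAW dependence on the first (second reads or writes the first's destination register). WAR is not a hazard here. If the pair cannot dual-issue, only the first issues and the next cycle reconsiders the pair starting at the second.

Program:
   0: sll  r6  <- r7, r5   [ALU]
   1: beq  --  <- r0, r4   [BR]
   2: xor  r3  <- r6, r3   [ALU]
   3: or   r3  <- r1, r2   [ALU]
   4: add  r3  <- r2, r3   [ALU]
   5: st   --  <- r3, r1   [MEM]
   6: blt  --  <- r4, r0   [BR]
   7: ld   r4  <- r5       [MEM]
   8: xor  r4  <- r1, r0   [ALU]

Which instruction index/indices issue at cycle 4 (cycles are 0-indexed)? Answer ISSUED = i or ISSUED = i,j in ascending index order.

ISSUED = 5

t=0 i0+i1:sll.ALU beq.BR ; dual
t=1 i2:xor.ALU ; WAW r3
t=2 i3:or.ALU ; RAW+WAW r3
t=3 i4:add.ALU ; RAW r3
t=4 i5:st.MEM ; no-port MEM/BR
t=5 i6:blt.BR ; no-port BR/MEM
t=6 i7:ld.MEM ; WAW r4
t=7 i8:xor.ALU ; tail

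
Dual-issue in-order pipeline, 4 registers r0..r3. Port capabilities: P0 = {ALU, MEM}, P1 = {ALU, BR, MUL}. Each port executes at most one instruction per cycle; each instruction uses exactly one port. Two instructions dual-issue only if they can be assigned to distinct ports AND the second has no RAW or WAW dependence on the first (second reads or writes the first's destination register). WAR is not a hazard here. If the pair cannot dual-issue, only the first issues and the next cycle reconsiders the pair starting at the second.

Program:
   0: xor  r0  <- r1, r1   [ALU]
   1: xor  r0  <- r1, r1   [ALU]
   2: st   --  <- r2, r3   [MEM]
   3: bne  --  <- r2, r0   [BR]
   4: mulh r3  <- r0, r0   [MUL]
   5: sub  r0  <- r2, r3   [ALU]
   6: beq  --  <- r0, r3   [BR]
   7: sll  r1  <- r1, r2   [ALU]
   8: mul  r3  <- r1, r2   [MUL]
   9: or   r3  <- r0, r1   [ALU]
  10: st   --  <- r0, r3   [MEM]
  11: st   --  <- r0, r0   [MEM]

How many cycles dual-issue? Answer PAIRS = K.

PAIRS = 2

  cy0 -> i0 (xor) WAW r0
  cy1 -> i1/i2 (xor;st) 2-wide
  cy2 -> i3 (bne) no-port BR/MUL
  cy3 -> i4 (mulh) RAW r3
  cy4 -> i5 (sub) RAW r0
  cy5 -> i6/i7 (beq;sll) 2-wide
  cy6 -> i8 (mul) WAW r3
  cy7 -> i9 (or) RAW r3
  cy8 -> i10 (st) no-port MEM/MEM
  cy9 -> i11 (st) tail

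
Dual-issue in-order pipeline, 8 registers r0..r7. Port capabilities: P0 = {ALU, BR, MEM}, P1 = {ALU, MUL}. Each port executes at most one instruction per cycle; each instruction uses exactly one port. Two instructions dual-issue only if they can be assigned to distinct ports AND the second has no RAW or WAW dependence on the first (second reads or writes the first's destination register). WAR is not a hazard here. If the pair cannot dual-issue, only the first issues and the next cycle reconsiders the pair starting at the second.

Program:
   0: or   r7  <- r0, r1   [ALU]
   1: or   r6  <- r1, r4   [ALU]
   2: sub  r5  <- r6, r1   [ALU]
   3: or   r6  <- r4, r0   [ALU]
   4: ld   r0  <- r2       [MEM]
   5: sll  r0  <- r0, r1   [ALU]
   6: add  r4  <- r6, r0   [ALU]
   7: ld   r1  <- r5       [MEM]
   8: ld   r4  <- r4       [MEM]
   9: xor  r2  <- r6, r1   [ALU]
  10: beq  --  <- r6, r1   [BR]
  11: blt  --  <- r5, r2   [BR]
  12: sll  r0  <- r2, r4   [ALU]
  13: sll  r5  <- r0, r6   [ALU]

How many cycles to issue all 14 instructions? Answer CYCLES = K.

  cy0 -> i0+i1 (or/or) pair
  cy1 -> i2+i3 (sub/or) pair
  cy2 -> i4 (ld) RAW+WAW r0
  cy3 -> i5 (sll) RAW r0
  cy4 -> i6+i7 (add/ld) pair
  cy5 -> i8+i9 (ld/xor) pair
  cy6 -> i10 (beq) no-port BR/BR
  cy7 -> i11+i12 (blt/sll) pair
  cy8 -> i13 (sll) tail

CYCLES = 9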